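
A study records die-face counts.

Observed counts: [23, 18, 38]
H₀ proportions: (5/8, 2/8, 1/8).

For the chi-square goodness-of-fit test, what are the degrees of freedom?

degrees of freedom = 2

df = k − 1 = 3 − 1 = 2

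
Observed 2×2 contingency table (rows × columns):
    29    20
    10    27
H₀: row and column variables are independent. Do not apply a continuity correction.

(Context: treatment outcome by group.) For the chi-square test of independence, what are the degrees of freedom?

degrees of freedom = 1

df = (r−1)(c−1) = (2−1)·(2−1) = 1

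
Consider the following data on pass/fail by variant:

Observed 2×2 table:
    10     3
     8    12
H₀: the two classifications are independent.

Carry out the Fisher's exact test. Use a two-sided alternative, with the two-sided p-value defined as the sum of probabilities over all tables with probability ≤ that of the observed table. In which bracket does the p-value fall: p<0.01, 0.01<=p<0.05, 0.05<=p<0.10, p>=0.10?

p-value bracket: 0.05<=p<0.10

Margins: r₁=13, r₂=20, c₁=18, c₂=15, n=33
p_obs = C(13,10)·C(20,8)/C(33,18); sum pmf over tables with pmf ≤ p_obs
p-value (two-sided) = 0.07244
→ bracket: 0.05<=p<0.10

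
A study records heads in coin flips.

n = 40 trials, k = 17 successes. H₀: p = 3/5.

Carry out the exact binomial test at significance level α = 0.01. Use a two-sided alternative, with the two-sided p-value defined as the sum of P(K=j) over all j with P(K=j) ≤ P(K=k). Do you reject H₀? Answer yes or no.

reject H₀: no

Exact binomial: n=40, k=17, p₀=3/5=0.6000
P(X=j) = C(n,j)·p₀^j·(1−p₀)^(n−j); p = Σ P(X=j) over j with P(X=j) ≤ P(X=17)
p-value (two-sided) = 0.03448
At α=0.01: p ≥ α → fail to reject H₀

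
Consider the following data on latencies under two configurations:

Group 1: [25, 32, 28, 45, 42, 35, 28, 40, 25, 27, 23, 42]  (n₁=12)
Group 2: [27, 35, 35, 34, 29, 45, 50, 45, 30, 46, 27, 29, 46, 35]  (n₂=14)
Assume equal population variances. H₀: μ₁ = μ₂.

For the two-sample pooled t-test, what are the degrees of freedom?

degrees of freedom = 24

df = n₁ + n₂ − 2 = 12 + 14 − 2 = 24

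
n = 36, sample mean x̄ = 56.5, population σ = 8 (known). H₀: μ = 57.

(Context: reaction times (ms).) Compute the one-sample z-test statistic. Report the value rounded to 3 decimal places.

SE = σ/√n = 8/√36 = 1.3333
z = (x̄−μ₀)/SE = (56.5−57)/1.3333 = -0.3750

test statistic = -0.375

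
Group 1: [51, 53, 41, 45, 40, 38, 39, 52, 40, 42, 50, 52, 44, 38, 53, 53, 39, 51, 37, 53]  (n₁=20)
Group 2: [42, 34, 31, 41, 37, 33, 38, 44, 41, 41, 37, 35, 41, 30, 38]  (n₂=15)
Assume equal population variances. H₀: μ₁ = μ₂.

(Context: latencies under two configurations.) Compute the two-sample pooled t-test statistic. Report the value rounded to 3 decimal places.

test statistic = 4.254

x̄₁=45.550, s₁=6.304, n₁=20
x̄₂=37.533, s₂=4.224, n₂=15
s_p² = [19·6.304² + 14·4.224²]/33 = 30.4449
SE = √(s_p²·(1/20+1/15)) = 1.8847
t = (45.550−37.533)/1.8847 = 4.2537
df = 33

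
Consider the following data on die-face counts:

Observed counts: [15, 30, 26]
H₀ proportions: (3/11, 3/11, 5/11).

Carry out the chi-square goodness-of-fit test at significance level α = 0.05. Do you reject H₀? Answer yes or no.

reject H₀: yes

n = 71; E_i = n·p_i = [19.36, 19.36, 32.27]
χ² = (15−19.36)²/19.36 + (30−19.36)²/19.36 + (26−32.27)²/32.27 = 8.0451
df = 2
p-value (upper-tail) = 0.01791
At α=0.05: p < α → reject H₀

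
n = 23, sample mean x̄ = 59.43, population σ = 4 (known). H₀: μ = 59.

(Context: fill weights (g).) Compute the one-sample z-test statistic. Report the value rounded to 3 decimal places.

SE = σ/√n = 4/√23 = 0.8341
z = (x̄−μ₀)/SE = (59.43−59)/0.8341 = 0.5156

test statistic = 0.516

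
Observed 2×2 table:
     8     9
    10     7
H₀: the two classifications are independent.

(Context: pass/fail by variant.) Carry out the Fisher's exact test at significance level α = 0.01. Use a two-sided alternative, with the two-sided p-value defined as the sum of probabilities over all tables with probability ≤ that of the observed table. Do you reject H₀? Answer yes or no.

reject H₀: no

Margins: r₁=17, r₂=17, c₁=18, c₂=16, n=34
p_obs = C(17,8)·C(17,10)/C(34,18); sum pmf over tables with pmf ≤ p_obs
p-value (two-sided) = 0.73186
At α=0.01: p ≥ α → fail to reject H₀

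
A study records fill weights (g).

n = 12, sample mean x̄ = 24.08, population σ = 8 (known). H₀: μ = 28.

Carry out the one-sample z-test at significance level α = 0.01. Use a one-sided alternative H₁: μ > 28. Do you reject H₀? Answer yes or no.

SE = σ/√n = 8/√12 = 2.3094
z = (x̄−μ₀)/SE = (24.08−28)/2.3094 = -1.6974
p-value (one-sided, H₁ greater) = 0.95519
At α=0.01: p ≥ α → fail to reject H₀

reject H₀: no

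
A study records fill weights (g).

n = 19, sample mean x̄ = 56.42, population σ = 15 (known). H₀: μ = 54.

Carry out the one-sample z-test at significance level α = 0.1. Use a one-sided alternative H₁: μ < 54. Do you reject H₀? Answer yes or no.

reject H₀: no

SE = σ/√n = 15/√19 = 3.4412
z = (x̄−μ₀)/SE = (56.42−54)/3.4412 = 0.7032
p-value (one-sided, H₁ less) = 0.75905
At α=0.1: p ≥ α → fail to reject H₀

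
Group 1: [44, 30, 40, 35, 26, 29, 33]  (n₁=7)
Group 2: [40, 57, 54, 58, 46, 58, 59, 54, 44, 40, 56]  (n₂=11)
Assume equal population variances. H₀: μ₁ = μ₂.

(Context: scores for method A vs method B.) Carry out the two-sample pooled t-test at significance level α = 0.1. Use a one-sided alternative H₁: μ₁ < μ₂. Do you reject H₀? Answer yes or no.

reject H₀: yes

x̄₁=33.857, s₁=6.362, n₁=7
x̄₂=51.455, s₂=7.448, n₂=11
s_p² = [6·6.362² + 10·7.448²]/16 = 49.8490
SE = √(s_p²·(1/7+1/11)) = 3.4137
t = (33.857−51.455)/3.4137 = -5.1550
df = 16
p-value (one-sided, H₁ less) = 0.00005
At α=0.1: p < α → reject H₀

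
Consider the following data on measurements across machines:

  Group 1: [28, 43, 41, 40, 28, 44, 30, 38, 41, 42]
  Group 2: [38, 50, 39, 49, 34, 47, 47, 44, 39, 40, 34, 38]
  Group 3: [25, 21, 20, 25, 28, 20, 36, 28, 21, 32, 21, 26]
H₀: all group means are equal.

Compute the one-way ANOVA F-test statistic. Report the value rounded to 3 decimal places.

test statistic = 26.804

Group means [37.50, 41.58, 25.25], grand mean 34.618
SSB = Σnᵢ(x̄ᵢ−x̄)² = 1718.363; SSW = ΣΣ(x−x̄ᵢ)² = 993.667
MSB = 1718.363/2 = 859.1814; MSW = 993.667/31 = 32.0538
F = MSB/MSW = 26.8044
df = (2, 31)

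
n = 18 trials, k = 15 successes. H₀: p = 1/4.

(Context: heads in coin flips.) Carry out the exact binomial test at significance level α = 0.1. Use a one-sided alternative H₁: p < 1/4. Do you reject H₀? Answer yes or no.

Exact binomial: n=18, k=15, p₀=1/4=0.2500
P(X≤15) from Σ C(n,i)·p₀^i·(1−p₀)^(n−i)
p-value (one-sided, H₁ less) = 1.00000
At α=0.1: p ≥ α → fail to reject H₀

reject H₀: no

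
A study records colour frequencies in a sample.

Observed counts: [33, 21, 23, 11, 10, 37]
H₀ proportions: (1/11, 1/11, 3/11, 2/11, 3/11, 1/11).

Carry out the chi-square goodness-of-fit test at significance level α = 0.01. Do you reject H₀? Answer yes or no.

n = 135; E_i = n·p_i = [12.27, 12.27, 36.82, 24.55, 36.82, 12.27]
χ² = (33−12.27)²/12.27 + (21−12.27)²/12.27 + (23−36.82)²/36.82 + (11−24.55)²/24.55 + (10−36.82)²/36.82 + (37−12.27)²/12.27 = 123.2284
df = 5
p-value (upper-tail) = 0.00000
At α=0.01: p < α → reject H₀

reject H₀: yes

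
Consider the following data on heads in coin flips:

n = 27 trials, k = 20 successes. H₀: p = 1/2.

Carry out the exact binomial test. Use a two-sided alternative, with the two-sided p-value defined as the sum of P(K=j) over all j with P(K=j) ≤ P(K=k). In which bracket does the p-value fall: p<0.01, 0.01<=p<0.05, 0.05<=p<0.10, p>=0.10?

Exact binomial: n=27, k=20, p₀=1/2=0.5000
P(X=j) = C(n,j)·p₀^j·(1−p₀)^(n−j); p = Σ P(X=j) over j with P(X=j) ≤ P(X=20)
p-value (two-sided) = 0.01916
→ bracket: 0.01<=p<0.05

p-value bracket: 0.01<=p<0.05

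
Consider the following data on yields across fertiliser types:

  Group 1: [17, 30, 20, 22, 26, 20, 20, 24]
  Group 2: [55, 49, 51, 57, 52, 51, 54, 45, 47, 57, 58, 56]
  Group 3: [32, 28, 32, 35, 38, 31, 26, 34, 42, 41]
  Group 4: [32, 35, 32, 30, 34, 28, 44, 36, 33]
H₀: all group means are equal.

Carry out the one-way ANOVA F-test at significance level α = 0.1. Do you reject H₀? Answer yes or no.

reject H₀: yes

Group means [22.38, 52.67, 33.90, 33.78], grand mean 37.282
SSB = Σnᵢ(x̄ᵢ−x̄)² = 4842.900; SSW = ΣΣ(x−x̄ᵢ)² = 726.997
MSB = 4842.900/3 = 1614.3001; MSW = 726.997/35 = 20.7713
F = MSB/MSW = 77.7176
df = (3, 35)
p-value (upper-tail) = 0.00000
At α=0.1: p < α → reject H₀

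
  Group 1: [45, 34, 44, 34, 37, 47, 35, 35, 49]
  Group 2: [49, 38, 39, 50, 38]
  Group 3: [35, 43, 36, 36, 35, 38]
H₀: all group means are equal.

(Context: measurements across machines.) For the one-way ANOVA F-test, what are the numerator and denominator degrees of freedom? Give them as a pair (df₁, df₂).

degrees of freedom = [2, 17]

k = 3 groups, N = 20 total
df = (k−1, N−k) = (3−1, 20−3) = (2, 17)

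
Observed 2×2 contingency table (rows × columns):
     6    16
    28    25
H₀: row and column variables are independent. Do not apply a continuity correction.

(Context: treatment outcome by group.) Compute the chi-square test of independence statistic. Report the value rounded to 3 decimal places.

test statistic = 4.098

Row totals [22, 53], col totals [34, 41], n=75
χ² = (6−9.97)²/9.97 + (16−12.03)²/12.03 + (28−24.03)²/24.03 + (25−28.97)²/28.97 = 4.0976
df = 1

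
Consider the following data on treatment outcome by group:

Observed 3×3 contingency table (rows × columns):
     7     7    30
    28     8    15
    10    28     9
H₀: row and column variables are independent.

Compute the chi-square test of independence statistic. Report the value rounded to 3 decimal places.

Row totals [44, 51, 47], col totals [45, 43, 54], n=142
χ² = (7−13.94)²/13.94 + (7−13.32)²/13.32 + (30−16.73)²/16.73 + (28−16.16)²/16.16 + (8−15.44)²/15.44 + (15−19.39)²/19.39 + (10−14.89)²/14.89 + (28−14.23)²/14.23 + (9−17.87)²/17.87 = 49.5654
df = 4

test statistic = 49.565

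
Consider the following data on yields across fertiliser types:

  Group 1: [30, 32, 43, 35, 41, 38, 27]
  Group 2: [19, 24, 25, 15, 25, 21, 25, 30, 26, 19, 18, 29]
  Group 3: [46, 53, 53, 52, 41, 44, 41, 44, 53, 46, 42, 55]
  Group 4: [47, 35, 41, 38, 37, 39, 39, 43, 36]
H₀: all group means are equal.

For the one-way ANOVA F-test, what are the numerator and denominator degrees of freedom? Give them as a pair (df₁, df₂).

degrees of freedom = [3, 36]

k = 4 groups, N = 40 total
df = (k−1, N−k) = (4−1, 40−4) = (3, 36)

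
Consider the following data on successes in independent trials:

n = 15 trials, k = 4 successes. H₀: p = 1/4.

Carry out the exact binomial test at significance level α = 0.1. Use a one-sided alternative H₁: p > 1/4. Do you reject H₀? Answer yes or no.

Exact binomial: n=15, k=4, p₀=1/4=0.2500
P(X≥4) from Σ C(n,i)·p₀^i·(1−p₀)^(n−i)
p-value (one-sided, H₁ greater) = 0.53871
At α=0.1: p ≥ α → fail to reject H₀

reject H₀: no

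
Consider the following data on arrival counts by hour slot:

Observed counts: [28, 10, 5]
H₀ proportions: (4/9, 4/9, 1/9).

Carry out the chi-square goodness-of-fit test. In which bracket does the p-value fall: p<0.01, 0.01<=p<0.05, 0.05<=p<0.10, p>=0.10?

p-value bracket: 0.01<=p<0.05

n = 43; E_i = n·p_i = [19.11, 19.11, 4.78]
χ² = (28−19.11)²/19.11 + (10−19.11)²/19.11 + (5−4.78)²/4.78 = 8.4884
df = 2
p-value (upper-tail) = 0.01435
→ bracket: 0.01<=p<0.05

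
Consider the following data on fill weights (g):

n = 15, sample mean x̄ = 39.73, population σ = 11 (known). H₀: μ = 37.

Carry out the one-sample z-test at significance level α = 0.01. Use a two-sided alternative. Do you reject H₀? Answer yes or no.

SE = σ/√n = 11/√15 = 2.8402
z = (x̄−μ₀)/SE = (39.73−37)/2.8402 = 0.9612
p-value (two-sided) = 0.33645
At α=0.01: p ≥ α → fail to reject H₀

reject H₀: no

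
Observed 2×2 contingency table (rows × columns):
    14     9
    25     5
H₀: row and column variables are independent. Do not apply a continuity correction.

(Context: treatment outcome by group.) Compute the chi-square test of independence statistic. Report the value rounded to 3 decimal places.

Row totals [23, 30], col totals [39, 14], n=53
χ² = (14−16.92)²/16.92 + (9−6.08)²/6.08 + (25−22.08)²/22.08 + (5−7.92)²/7.92 = 3.3799
df = 1

test statistic = 3.380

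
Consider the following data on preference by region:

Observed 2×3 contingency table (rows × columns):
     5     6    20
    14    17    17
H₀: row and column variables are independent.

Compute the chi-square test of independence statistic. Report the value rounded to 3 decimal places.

test statistic = 6.406

Row totals [31, 48], col totals [19, 23, 37], n=79
χ² = (5−7.46)²/7.46 + (6−9.03)²/9.03 + (20−14.52)²/14.52 + (14−11.54)²/11.54 + (17−13.97)²/13.97 + (17−22.48)²/22.48 = 6.4057
df = 2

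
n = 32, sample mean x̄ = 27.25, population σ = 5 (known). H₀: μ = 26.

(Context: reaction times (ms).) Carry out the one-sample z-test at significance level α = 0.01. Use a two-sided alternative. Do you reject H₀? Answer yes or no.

SE = σ/√n = 5/√32 = 0.8839
z = (x̄−μ₀)/SE = (27.25−26)/0.8839 = 1.4142
p-value (two-sided) = 0.15730
At α=0.01: p ≥ α → fail to reject H₀

reject H₀: no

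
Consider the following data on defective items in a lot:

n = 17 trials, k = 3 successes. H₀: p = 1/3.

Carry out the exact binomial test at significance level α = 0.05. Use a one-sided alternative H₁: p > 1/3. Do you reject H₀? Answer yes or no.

Exact binomial: n=17, k=3, p₀=1/3=0.3333
P(X≥3) from Σ C(n,i)·p₀^i·(1−p₀)^(n−i)
p-value (one-sided, H₁ greater) = 0.95585
At α=0.05: p ≥ α → fail to reject H₀

reject H₀: no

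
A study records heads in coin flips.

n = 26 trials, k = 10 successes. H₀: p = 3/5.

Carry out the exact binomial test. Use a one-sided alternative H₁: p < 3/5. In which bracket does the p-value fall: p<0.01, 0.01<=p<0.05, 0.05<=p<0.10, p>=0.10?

Exact binomial: n=26, k=10, p₀=3/5=0.6000
P(X≤10) from Σ C(n,i)·p₀^i·(1−p₀)^(n−i)
p-value (one-sided, H₁ less) = 0.02166
→ bracket: 0.01<=p<0.05

p-value bracket: 0.01<=p<0.05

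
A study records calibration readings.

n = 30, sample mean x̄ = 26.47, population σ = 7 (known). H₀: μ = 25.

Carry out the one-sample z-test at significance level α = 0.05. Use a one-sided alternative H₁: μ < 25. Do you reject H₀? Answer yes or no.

SE = σ/√n = 7/√30 = 1.2780
z = (x̄−μ₀)/SE = (26.47−25)/1.2780 = 1.1502
p-value (one-sided, H₁ less) = 0.87497
At α=0.05: p ≥ α → fail to reject H₀

reject H₀: no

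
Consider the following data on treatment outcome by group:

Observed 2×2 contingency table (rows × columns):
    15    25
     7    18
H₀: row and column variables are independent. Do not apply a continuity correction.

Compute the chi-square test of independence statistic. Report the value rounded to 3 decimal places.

Row totals [40, 25], col totals [22, 43], n=65
χ² = (15−13.54)²/13.54 + (25−26.46)²/26.46 + (7−8.46)²/8.46 + (18−16.54)²/16.54 = 0.6201
df = 1

test statistic = 0.620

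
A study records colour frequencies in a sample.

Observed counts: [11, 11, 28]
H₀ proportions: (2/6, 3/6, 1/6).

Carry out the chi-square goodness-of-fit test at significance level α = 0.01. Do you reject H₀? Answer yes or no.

reject H₀: yes

n = 50; E_i = n·p_i = [16.67, 25.00, 8.33]
χ² = (11−16.67)²/16.67 + (11−25.00)²/25.00 + (28−8.33)²/8.33 = 56.1800
df = 2
p-value (upper-tail) = 0.00000
At α=0.01: p < α → reject H₀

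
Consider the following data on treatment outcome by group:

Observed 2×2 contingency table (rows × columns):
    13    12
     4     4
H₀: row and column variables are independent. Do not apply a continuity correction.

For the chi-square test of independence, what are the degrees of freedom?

df = (r−1)(c−1) = (2−1)·(2−1) = 1

degrees of freedom = 1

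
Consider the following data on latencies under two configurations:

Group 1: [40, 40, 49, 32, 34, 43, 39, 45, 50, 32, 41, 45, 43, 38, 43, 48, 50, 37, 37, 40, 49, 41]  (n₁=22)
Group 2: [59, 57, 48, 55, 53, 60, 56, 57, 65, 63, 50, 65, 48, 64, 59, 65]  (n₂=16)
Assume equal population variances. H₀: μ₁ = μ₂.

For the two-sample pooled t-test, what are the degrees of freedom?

degrees of freedom = 36

df = n₁ + n₂ − 2 = 22 + 16 − 2 = 36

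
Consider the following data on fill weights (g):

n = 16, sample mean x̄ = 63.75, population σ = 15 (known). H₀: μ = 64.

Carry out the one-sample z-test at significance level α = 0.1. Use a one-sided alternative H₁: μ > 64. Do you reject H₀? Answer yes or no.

SE = σ/√n = 15/√16 = 3.7500
z = (x̄−μ₀)/SE = (63.75−64)/3.7500 = -0.0667
p-value (one-sided, H₁ greater) = 0.52658
At α=0.1: p ≥ α → fail to reject H₀

reject H₀: no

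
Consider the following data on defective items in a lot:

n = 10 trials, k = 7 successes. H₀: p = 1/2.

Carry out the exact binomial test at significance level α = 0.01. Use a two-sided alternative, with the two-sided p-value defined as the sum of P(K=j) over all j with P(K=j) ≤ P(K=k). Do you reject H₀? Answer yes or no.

Exact binomial: n=10, k=7, p₀=1/2=0.5000
P(X=j) = C(n,j)·p₀^j·(1−p₀)^(n−j); p = Σ P(X=j) over j with P(X=j) ≤ P(X=7)
p-value (two-sided) = 0.34375
At α=0.01: p ≥ α → fail to reject H₀

reject H₀: no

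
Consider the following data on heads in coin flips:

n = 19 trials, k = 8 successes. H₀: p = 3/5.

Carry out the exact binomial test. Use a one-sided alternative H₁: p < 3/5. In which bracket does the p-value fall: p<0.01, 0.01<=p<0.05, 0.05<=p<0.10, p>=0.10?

Exact binomial: n=19, k=8, p₀=3/5=0.6000
P(X≤8) from Σ C(n,i)·p₀^i·(1−p₀)^(n−i)
p-value (one-sided, H₁ less) = 0.08847
→ bracket: 0.05<=p<0.10

p-value bracket: 0.05<=p<0.10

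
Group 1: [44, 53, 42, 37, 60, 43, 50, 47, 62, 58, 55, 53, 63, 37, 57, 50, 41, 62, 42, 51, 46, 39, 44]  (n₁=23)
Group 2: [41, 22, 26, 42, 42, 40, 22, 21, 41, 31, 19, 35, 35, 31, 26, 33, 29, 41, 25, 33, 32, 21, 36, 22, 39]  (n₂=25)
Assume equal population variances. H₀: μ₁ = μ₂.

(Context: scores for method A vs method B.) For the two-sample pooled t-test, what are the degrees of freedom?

df = n₁ + n₂ − 2 = 23 + 25 − 2 = 46

degrees of freedom = 46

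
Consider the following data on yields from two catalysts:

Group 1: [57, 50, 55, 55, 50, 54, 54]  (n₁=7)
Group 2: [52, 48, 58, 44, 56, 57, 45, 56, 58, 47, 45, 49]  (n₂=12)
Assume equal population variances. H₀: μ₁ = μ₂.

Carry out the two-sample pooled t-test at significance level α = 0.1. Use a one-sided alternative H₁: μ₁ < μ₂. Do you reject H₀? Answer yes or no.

x̄₁=53.571, s₁=2.637, n₁=7
x̄₂=51.250, s₂=5.512, n₂=12
s_p² = [6·2.637² + 11·5.512²]/17 = 22.1155
SE = √(s_p²·(1/7+1/12)) = 2.2366
t = (53.571−51.250)/2.2366 = 1.0379
df = 17
p-value (one-sided, H₁ less) = 0.84308
At α=0.1: p ≥ α → fail to reject H₀

reject H₀: no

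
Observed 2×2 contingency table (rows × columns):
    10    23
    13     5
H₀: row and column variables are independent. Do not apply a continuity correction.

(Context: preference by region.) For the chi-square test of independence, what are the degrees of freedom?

df = (r−1)(c−1) = (2−1)·(2−1) = 1

degrees of freedom = 1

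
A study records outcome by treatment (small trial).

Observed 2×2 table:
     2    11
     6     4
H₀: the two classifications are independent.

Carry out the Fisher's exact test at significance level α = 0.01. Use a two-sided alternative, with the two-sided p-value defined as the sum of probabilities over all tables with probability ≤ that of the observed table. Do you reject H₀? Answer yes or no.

Margins: r₁=13, r₂=10, c₁=8, c₂=15, n=23
p_obs = C(13,2)·C(10,6)/C(23,8); sum pmf over tables with pmf ≤ p_obs
p-value (two-sided) = 0.03931
At α=0.01: p ≥ α → fail to reject H₀

reject H₀: no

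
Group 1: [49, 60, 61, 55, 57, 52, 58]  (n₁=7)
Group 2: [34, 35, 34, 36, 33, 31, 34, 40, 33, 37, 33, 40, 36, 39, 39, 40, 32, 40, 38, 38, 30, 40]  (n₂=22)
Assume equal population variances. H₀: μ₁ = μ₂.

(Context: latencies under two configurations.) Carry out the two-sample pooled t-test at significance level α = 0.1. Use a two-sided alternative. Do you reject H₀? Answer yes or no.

x̄₁=56.000, s₁=4.320, n₁=7
x̄₂=36.000, s₂=3.266, n₂=22
s_p² = [6·4.320² + 21·3.266²]/27 = 12.4444
SE = √(s_p²·(1/7+1/22)) = 1.5308
t = (56.000−36.000)/1.5308 = 13.0648
df = 27
p-value (two-sided) = 0.00000
At α=0.1: p < α → reject H₀

reject H₀: yes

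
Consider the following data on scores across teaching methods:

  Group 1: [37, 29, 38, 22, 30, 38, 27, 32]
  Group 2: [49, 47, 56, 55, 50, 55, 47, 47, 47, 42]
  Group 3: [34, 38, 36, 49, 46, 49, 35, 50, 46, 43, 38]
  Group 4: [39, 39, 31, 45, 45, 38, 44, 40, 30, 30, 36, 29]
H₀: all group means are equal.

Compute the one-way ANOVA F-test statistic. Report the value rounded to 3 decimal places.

Group means [31.62, 49.50, 42.18, 37.17], grand mean 40.439
SSB = Σnᵢ(x̄ᵢ−x̄)² = 1604.420; SSW = ΣΣ(x−x̄ᵢ)² = 1187.678
MSB = 1604.420/3 = 534.8065; MSW = 1187.678/37 = 32.0994
F = MSB/MSW = 16.6609
df = (3, 37)

test statistic = 16.661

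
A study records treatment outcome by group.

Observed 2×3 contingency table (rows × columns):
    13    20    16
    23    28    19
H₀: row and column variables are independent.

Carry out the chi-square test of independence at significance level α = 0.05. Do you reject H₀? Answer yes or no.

Row totals [49, 70], col totals [36, 48, 35], n=119
χ² = (13−14.82)²/14.82 + (20−19.76)²/19.76 + (16−14.41)²/14.41 + (23−21.18)²/21.18 + (28−28.24)²/28.24 + (19−20.59)²/20.59 = 0.6837
df = 2
p-value (upper-tail) = 0.71047
At α=0.05: p ≥ α → fail to reject H₀

reject H₀: no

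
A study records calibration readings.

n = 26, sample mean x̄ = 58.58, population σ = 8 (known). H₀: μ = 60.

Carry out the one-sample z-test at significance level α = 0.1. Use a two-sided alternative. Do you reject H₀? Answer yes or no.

SE = σ/√n = 8/√26 = 1.5689
z = (x̄−μ₀)/SE = (58.58−60)/1.5689 = -0.9051
p-value (two-sided) = 0.36543
At α=0.1: p ≥ α → fail to reject H₀

reject H₀: no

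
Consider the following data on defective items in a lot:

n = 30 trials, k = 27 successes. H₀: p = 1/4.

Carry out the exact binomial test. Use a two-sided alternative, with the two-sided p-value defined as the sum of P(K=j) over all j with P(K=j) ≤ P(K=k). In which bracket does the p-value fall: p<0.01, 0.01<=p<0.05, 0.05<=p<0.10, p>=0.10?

Exact binomial: n=30, k=27, p₀=1/4=0.2500
P(X=j) = C(n,j)·p₀^j·(1−p₀)^(n−j); p = Σ P(X=j) over j with P(X=j) ≤ P(X=27)
p-value (two-sided) = 0.00000
→ bracket: p<0.01

p-value bracket: p<0.01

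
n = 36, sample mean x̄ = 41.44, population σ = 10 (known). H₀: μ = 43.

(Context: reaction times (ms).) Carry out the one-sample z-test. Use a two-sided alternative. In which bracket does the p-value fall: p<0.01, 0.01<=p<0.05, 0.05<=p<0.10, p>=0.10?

SE = σ/√n = 10/√36 = 1.6667
z = (x̄−μ₀)/SE = (41.44−43)/1.6667 = -0.9360
p-value (two-sided) = 0.34927
→ bracket: p>=0.10

p-value bracket: p>=0.10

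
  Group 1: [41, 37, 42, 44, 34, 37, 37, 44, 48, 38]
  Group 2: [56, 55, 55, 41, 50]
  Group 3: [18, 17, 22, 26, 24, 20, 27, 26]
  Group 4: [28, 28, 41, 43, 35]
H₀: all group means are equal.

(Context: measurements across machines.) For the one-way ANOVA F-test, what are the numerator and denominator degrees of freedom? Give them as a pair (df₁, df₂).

degrees of freedom = [3, 24]

k = 4 groups, N = 28 total
df = (k−1, N−k) = (4−1, 28−4) = (3, 24)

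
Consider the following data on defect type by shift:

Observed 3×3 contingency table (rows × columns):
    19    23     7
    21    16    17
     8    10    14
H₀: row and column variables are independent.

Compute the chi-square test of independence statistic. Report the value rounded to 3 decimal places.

Row totals [49, 54, 32], col totals [48, 49, 38], n=135
χ² = (19−17.42)²/17.42 + (23−17.79)²/17.79 + (7−13.79)²/13.79 + (21−19.20)²/19.20 + (16−19.60)²/19.60 + (17−15.20)²/15.20 + (8−11.38)²/11.38 + (10−11.61)²/11.61 + (14−9.01)²/9.01 = 10.0548
df = 4

test statistic = 10.055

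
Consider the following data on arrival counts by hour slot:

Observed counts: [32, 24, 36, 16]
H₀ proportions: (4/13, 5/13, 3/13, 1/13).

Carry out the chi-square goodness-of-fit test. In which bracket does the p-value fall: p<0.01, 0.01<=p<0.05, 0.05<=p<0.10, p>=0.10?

n = 108; E_i = n·p_i = [33.23, 41.54, 24.92, 8.31]
χ² = (32−33.23)²/33.23 + (24−41.54)²/41.54 + (36−24.92)²/24.92 + (16−8.31)²/8.31 = 19.4963
df = 3
p-value (upper-tail) = 0.00022
→ bracket: p<0.01

p-value bracket: p<0.01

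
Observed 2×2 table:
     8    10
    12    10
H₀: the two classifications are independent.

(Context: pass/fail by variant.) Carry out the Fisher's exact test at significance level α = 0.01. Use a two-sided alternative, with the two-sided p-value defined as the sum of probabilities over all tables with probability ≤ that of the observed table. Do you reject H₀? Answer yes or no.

Margins: r₁=18, r₂=22, c₁=20, c₂=20, n=40
p_obs = C(18,8)·C(22,12)/C(40,20); sum pmf over tables with pmf ≤ p_obs
p-value (two-sided) = 0.75119
At α=0.01: p ≥ α → fail to reject H₀

reject H₀: no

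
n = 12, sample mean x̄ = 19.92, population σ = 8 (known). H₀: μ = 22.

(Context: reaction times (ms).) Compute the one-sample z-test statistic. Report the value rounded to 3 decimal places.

test statistic = -0.901

SE = σ/√n = 8/√12 = 2.3094
z = (x̄−μ₀)/SE = (19.92−22)/2.3094 = -0.9007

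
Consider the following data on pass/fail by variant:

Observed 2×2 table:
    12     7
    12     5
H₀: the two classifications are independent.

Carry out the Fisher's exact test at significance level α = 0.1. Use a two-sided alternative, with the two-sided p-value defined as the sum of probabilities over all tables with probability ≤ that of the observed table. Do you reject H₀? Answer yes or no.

reject H₀: no

Margins: r₁=19, r₂=17, c₁=24, c₂=12, n=36
p_obs = C(19,12)·C(17,12)/C(36,24); sum pmf over tables with pmf ≤ p_obs
p-value (two-sided) = 0.73173
At α=0.1: p ≥ α → fail to reject H₀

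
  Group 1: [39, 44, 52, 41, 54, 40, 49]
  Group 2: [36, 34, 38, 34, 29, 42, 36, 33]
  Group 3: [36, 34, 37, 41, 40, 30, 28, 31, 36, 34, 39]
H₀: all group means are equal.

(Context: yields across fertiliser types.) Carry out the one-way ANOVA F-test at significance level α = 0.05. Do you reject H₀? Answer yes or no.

Group means [45.57, 35.25, 35.09], grand mean 37.962
SSB = Σnᵢ(x̄ᵢ−x̄)² = 554.838; SSW = ΣΣ(x−x̄ᵢ)² = 498.123
MSB = 554.838/2 = 277.4191; MSW = 498.123/23 = 21.6575
F = MSB/MSW = 12.8094
df = (2, 23)
p-value (upper-tail) = 0.00018
At α=0.05: p < α → reject H₀

reject H₀: yes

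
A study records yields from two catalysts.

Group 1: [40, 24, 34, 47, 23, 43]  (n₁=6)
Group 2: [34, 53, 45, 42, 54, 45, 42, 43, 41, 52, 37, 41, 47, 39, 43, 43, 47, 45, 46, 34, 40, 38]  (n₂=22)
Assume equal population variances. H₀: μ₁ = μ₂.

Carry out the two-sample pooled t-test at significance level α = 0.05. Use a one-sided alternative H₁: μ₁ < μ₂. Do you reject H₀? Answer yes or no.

x̄₁=35.167, s₁=9.988, n₁=6
x̄₂=43.227, s₂=5.398, n₂=22
s_p² = [5·9.988² + 21·5.398²]/26 = 42.7191
SE = √(s_p²·(1/6+1/22)) = 3.0103
t = (35.167−43.227)/3.0103 = -2.6777
df = 26
p-value (one-sided, H₁ less) = 0.00634
At α=0.05: p < α → reject H₀

reject H₀: yes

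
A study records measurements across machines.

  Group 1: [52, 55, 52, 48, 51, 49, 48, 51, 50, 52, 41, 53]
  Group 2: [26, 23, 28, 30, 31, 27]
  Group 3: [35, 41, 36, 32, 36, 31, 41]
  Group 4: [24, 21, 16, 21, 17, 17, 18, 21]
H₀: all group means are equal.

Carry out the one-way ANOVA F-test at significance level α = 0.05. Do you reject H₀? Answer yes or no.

Group means [50.17, 27.50, 36.00, 19.38], grand mean 35.576
SSB = Σnᵢ(x̄ᵢ−x̄)² = 5047.019; SSW = ΣΣ(x−x̄ᵢ)² = 325.042
MSB = 5047.019/3 = 1682.3396; MSW = 325.042/29 = 11.2083
F = MSB/MSW = 150.0972
df = (3, 29)
p-value (upper-tail) = 0.00000
At α=0.05: p < α → reject H₀

reject H₀: yes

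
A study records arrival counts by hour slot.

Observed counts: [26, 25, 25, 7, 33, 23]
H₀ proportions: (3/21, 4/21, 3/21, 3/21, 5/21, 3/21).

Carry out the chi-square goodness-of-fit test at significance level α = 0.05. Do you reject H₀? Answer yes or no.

n = 139; E_i = n·p_i = [19.86, 26.48, 19.86, 19.86, 33.10, 19.86]
χ² = (26−19.86)²/19.86 + (25−26.48)²/26.48 + (25−19.86)²/19.86 + (7−19.86)²/19.86 + (33−33.10)²/33.10 + (23−19.86)²/19.86 = 12.1371
df = 5
p-value (upper-tail) = 0.03296
At α=0.05: p < α → reject H₀

reject H₀: yes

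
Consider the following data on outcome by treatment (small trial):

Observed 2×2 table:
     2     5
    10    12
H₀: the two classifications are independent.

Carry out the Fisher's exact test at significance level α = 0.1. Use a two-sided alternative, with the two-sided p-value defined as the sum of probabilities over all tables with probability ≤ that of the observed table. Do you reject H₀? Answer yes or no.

reject H₀: no

Margins: r₁=7, r₂=22, c₁=12, c₂=17, n=29
p_obs = C(7,2)·C(22,10)/C(29,12); sum pmf over tables with pmf ≤ p_obs
p-value (two-sided) = 0.66453
At α=0.1: p ≥ α → fail to reject H₀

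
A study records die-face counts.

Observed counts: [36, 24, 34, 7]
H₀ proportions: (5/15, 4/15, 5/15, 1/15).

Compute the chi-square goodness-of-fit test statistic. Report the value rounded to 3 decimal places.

test statistic = 0.495

n = 101; E_i = n·p_i = [33.67, 26.93, 33.67, 6.73]
χ² = (36−33.67)²/33.67 + (24−26.93)²/26.93 + (34−33.67)²/33.67 + (7−6.73)²/6.73 = 0.4950
df = 3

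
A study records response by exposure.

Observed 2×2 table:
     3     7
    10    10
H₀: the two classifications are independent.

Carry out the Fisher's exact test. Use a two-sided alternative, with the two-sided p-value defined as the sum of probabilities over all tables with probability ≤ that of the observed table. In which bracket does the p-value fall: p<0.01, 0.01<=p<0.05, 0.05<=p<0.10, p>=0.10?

Margins: r₁=10, r₂=20, c₁=13, c₂=17, n=30
p_obs = C(10,3)·C(20,10)/C(30,13); sum pmf over tables with pmf ≤ p_obs
p-value (two-sided) = 0.44041
→ bracket: p>=0.10

p-value bracket: p>=0.10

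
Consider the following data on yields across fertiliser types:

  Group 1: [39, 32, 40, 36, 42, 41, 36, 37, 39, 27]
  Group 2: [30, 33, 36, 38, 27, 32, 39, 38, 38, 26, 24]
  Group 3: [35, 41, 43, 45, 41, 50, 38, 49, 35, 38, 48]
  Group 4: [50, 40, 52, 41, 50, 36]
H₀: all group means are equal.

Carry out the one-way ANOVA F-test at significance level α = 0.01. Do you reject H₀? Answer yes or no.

reject H₀: yes

Group means [36.90, 32.82, 42.09, 44.83], grand mean 38.474
SSB = Σnᵢ(x̄ᵢ−x̄)² = 763.195; SSW = ΣΣ(x−x̄ᵢ)² = 992.279
MSB = 763.195/3 = 254.3983; MSW = 992.279/34 = 29.1847
F = MSB/MSW = 8.7168
df = (3, 34)
p-value (upper-tail) = 0.00020
At α=0.01: p < α → reject H₀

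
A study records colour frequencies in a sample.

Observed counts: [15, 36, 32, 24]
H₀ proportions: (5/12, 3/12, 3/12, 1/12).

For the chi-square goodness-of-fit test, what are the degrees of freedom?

df = k − 1 = 4 − 1 = 3

degrees of freedom = 3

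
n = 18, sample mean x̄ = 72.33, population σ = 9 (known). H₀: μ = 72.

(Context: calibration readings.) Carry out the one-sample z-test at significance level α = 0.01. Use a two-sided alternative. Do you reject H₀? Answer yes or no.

SE = σ/√n = 9/√18 = 2.1213
z = (x̄−μ₀)/SE = (72.33−72)/2.1213 = 0.1556
p-value (two-sided) = 0.87638
At α=0.01: p ≥ α → fail to reject H₀

reject H₀: no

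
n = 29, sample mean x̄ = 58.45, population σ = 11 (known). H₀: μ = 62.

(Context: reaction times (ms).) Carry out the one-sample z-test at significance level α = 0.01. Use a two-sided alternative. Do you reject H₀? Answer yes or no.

reject H₀: no

SE = σ/√n = 11/√29 = 2.0426
z = (x̄−μ₀)/SE = (58.45−62)/2.0426 = -1.7379
p-value (two-sided) = 0.08222
At α=0.01: p ≥ α → fail to reject H₀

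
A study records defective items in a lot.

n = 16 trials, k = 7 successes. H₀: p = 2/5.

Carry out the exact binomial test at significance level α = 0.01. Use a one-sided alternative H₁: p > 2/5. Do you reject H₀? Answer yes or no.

Exact binomial: n=16, k=7, p₀=2/5=0.4000
P(X≥7) from Σ C(n,i)·p₀^i·(1−p₀)^(n−i)
p-value (one-sided, H₁ greater) = 0.47283
At α=0.01: p ≥ α → fail to reject H₀

reject H₀: no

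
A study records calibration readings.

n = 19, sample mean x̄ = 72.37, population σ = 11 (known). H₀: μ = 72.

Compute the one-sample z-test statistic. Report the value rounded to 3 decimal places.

SE = σ/√n = 11/√19 = 2.5236
z = (x̄−μ₀)/SE = (72.37−72)/2.5236 = 0.1466

test statistic = 0.147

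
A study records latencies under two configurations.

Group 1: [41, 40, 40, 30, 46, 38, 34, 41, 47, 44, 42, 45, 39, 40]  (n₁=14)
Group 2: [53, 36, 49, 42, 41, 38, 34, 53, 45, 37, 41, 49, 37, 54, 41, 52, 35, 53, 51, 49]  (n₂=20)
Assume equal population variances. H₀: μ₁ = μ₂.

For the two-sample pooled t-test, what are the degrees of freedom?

df = n₁ + n₂ − 2 = 14 + 20 − 2 = 32

degrees of freedom = 32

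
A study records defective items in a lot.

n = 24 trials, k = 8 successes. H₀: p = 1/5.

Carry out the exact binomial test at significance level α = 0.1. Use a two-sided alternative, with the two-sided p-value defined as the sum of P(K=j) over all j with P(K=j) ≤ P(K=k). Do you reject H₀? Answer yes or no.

Exact binomial: n=24, k=8, p₀=1/5=0.2000
P(X=j) = C(n,j)·p₀^j·(1−p₀)^(n−j); p = Σ P(X=j) over j with P(X=j) ≤ P(X=8)
p-value (two-sided) = 0.12223
At α=0.1: p ≥ α → fail to reject H₀

reject H₀: no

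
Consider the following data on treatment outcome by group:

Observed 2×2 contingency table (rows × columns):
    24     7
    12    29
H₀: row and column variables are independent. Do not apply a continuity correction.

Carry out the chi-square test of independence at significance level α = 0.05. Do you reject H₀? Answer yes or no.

reject H₀: yes

Row totals [31, 41], col totals [36, 36], n=72
χ² = (24−15.50)²/15.50 + (7−15.50)²/15.50 + (12−20.50)²/20.50 + (29−20.50)²/20.50 = 16.3714
df = 1
p-value (upper-tail) = 0.00005
At α=0.05: p < α → reject H₀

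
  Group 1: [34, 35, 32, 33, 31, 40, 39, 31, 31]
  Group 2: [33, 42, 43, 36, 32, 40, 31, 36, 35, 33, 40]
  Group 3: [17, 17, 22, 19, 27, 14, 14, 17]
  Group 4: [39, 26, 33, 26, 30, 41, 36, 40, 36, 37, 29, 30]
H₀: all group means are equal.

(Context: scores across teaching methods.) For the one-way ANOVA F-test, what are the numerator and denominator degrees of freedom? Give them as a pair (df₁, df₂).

degrees of freedom = [3, 36]

k = 4 groups, N = 40 total
df = (k−1, N−k) = (4−1, 40−4) = (3, 36)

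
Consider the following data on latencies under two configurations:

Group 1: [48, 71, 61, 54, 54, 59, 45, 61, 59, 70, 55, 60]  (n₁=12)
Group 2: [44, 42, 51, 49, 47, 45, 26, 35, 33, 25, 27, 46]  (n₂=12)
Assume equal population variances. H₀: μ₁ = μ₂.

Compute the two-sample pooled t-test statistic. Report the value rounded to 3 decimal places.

x̄₁=58.083, s₁=7.669, n₁=12
x̄₂=39.167, s₂=9.476, n₂=12
s_p² = [11·7.669² + 11·9.476²]/22 = 74.2992
SE = √(s_p²·(1/12+1/12)) = 3.5190
t = (58.083−39.167)/3.5190 = 5.3756
df = 22

test statistic = 5.376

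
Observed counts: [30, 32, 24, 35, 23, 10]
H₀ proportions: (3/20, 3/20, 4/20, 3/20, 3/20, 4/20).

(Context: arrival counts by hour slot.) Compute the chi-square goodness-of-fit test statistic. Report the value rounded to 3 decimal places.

n = 154; E_i = n·p_i = [23.10, 23.10, 30.80, 23.10, 23.10, 30.80]
χ² = (30−23.10)²/23.10 + (32−23.10)²/23.10 + (24−30.80)²/30.80 + (35−23.10)²/23.10 + (23−23.10)²/23.10 + (10−30.80)²/30.80 = 27.1688
df = 5

test statistic = 27.169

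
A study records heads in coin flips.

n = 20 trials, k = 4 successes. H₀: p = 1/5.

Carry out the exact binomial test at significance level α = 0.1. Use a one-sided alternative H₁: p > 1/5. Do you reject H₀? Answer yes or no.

Exact binomial: n=20, k=4, p₀=1/5=0.2000
P(X≥4) from Σ C(n,i)·p₀^i·(1−p₀)^(n−i)
p-value (one-sided, H₁ greater) = 0.58855
At α=0.1: p ≥ α → fail to reject H₀

reject H₀: no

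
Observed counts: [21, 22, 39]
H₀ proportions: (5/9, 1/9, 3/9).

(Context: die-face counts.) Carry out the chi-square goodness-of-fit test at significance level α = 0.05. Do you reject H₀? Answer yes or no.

reject H₀: yes

n = 82; E_i = n·p_i = [45.56, 9.11, 27.33]
χ² = (21−45.56)²/45.56 + (22−9.11)²/9.11 + (39−27.33)²/27.33 = 36.4488
df = 2
p-value (upper-tail) = 0.00000
At α=0.05: p < α → reject H₀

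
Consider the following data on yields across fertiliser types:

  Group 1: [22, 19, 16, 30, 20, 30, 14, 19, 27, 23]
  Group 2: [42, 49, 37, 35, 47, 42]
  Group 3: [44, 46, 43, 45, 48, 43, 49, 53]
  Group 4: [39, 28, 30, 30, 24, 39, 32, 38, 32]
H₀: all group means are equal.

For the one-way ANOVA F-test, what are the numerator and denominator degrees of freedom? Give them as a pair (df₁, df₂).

k = 4 groups, N = 33 total
df = (k−1, N−k) = (4−1, 33−4) = (3, 29)

degrees of freedom = [3, 29]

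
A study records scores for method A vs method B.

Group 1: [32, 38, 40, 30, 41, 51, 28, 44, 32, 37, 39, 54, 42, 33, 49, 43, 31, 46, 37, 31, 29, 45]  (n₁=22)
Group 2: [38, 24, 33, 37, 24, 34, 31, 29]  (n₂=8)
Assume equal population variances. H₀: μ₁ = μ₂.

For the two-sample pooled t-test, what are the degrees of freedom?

degrees of freedom = 28

df = n₁ + n₂ − 2 = 22 + 8 − 2 = 28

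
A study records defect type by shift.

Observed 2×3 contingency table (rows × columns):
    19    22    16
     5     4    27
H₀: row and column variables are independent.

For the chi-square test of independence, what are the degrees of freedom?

df = (r−1)(c−1) = (2−1)·(3−1) = 2

degrees of freedom = 2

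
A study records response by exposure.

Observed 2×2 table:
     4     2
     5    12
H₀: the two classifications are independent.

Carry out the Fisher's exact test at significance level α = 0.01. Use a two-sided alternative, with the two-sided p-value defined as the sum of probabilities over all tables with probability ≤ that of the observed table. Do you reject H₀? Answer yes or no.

reject H₀: no

Margins: r₁=6, r₂=17, c₁=9, c₂=14, n=23
p_obs = C(6,4)·C(17,5)/C(23,9); sum pmf over tables with pmf ≤ p_obs
p-value (two-sided) = 0.16164
At α=0.01: p ≥ α → fail to reject H₀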